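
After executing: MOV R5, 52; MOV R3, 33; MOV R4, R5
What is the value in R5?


Register state trace:
  MOV R5, 52  → R5 = 52
  MOV R3, 33  → R3 = 33
  MOV R4, R5  → R4 = 52
Final: R5 = 52

52


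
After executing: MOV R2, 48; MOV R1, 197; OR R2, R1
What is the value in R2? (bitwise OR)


Register state trace:
  MOV R2, 48  → R2 = 48 (0b00110000)
  MOV R1, 197  → R1 = 197 (0b11000101)
  OR R2, R1   → R2 = 48 OR 197 = 245 (0b11110101)
Final: R2 = 245

245


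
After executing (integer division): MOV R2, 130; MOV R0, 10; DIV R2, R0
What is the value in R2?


Register state trace:
  MOV R2, 130  → R2 = 130
  MOV R0, 10  → R0 = 10
  DIV R2, R0  → R2 = 130 // 10 = 13
Final: R2 = 13

13


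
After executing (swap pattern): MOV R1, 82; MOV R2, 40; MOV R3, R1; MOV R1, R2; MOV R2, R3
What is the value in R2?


Register state trace (swap pattern):
  MOV R1, 82  → R1 = 82
  MOV R2, 40  → R2 = 40
  MOV R3, R1  → R3 = 82  (save R1)
  MOV R1, R2  → R1 = 40  (R1 gets R2's value)
  MOV R2, R3  → R2 = 82  (R2 gets saved value)
Final: R2 = 82

82


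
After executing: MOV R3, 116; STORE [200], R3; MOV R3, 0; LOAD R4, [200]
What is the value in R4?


Register and memory trace:
  MOV R3, 116  → R3 = 116
  STORE [200], R3  → mem[200] = 116
  MOV R3, 0  → R3 = 0
  LOAD R4, [200]  → R4 = mem[200] = 116
Final: R4 = 116

116


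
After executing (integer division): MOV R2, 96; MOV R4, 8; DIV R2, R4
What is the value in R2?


Register state trace:
  MOV R2, 96  → R2 = 96
  MOV R4, 8  → R4 = 8
  DIV R2, R4  → R2 = 96 // 8 = 12
Final: R2 = 12

12


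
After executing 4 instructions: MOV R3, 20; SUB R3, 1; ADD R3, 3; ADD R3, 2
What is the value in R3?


Register state trace:
  MOV R3, 20  → R3 = 20
  SUB R3, 1  → R3 = 20 - 1 = 19
  ADD R3, 3  → R3 = 19 + 3 = 22
  ADD R3, 2  → R3 = 22 + 2 = 24
Final: R3 = 24

24


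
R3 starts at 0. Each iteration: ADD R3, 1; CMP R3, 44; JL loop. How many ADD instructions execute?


Loop trace (R3 starts at 0, target 44, step 1):
  ADD #1: R3 = 0 + 1 = 1  → 1 < 44, loop
  ADD #2: R3 = 1 + 1 = 2  → 2 < 44, loop
  ADD #3: R3 = 2 + 1 = 3  → 3 < 44, loop
  ADD #4: R3 = 3 + 1 = 4  → 4 < 44, loop
  ADD #5: R3 = 4 + 1 = 5  → 5 < 44, loop
  ADD #6: R3 = 5 + 1 = 6  → 6 < 44, loop
  ADD #7: R3 = 6 + 1 = 7  → 7 < 44, loop
  ADD #8: R3 = 7 + 1 = 8  → 8 < 44, loop
  ADD #9: R3 = 8 + 1 = 9  → 9 < 44, loop
  ADD #10: R3 = 9 + 1 = 10  → 10 < 44, loop
  ADD #11: R3 = 10 + 1 = 11  → 11 < 44, loop
  ADD #12: R3 = 11 + 1 = 12  → 12 < 44, loop
  ADD #13: R3 = 12 + 1 = 13  → 13 < 44, loop
  ADD #14: R3 = 13 + 1 = 14  → 14 < 44, loop
  ADD #15: R3 = 14 + 1 = 15  → 15 < 44, loop
  ADD #16: R3 = 15 + 1 = 16  → 16 < 44, loop
  ADD #17: R3 = 16 + 1 = 17  → 17 < 44, loop
  ADD #18: R3 = 17 + 1 = 18  → 18 < 44, loop
  ADD #19: R3 = 18 + 1 = 19  → 19 < 44, loop
  ADD #20: R3 = 19 + 1 = 20  → 20 < 44, loop
  ADD #21: R3 = 20 + 1 = 21  → 21 < 44, loop
  ADD #22: R3 = 21 + 1 = 22  → 22 < 44, loop
  ADD #23: R3 = 22 + 1 = 23  → 23 < 44, loop
  ADD #24: R3 = 23 + 1 = 24  → 24 < 44, loop
  ADD #25: R3 = 24 + 1 = 25  → 25 < 44, loop
  ADD #26: R3 = 25 + 1 = 26  → 26 < 44, loop
  ADD #27: R3 = 26 + 1 = 27  → 27 < 44, loop
  ADD #28: R3 = 27 + 1 = 28  → 28 < 44, loop
  ADD #29: R3 = 28 + 1 = 29  → 29 < 44, loop
  ADD #30: R3 = 29 + 1 = 30  → 30 < 44, loop
  ADD #31: R3 = 30 + 1 = 31  → 31 < 44, loop
  ADD #32: R3 = 31 + 1 = 32  → 32 < 44, loop
  ADD #33: R3 = 32 + 1 = 33  → 33 < 44, loop
  ADD #34: R3 = 33 + 1 = 34  → 34 < 44, loop
  ADD #35: R3 = 34 + 1 = 35  → 35 < 44, loop
  ADD #36: R3 = 35 + 1 = 36  → 36 < 44, loop
  ADD #37: R3 = 36 + 1 = 37  → 37 < 44, loop
  ADD #38: R3 = 37 + 1 = 38  → 38 < 44, loop
  ADD #39: R3 = 38 + 1 = 39  → 39 < 44, loop
  ADD #40: R3 = 39 + 1 = 40  → 40 < 44, loop
  ADD #41: R3 = 40 + 1 = 41  → 41 < 44, loop
  ADD #42: R3 = 41 + 1 = 42  → 42 < 44, loop
  ADD #43: R3 = 42 + 1 = 43  → 43 < 44, loop
  ADD #44: R3 = 43 + 1 = 44  → 44 >= 44, exit
Total ADD instructions: 44

44


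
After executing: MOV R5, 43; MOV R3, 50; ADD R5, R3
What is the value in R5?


Register state trace:
  MOV R5, 43  → R5 = 43
  MOV R3, 50  → R3 = 50
  ADD R5, R3  → R5 = 43 + 50 = 93
Final: R5 = 93

93


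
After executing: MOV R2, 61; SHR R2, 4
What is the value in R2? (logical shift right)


Register state trace:
  MOV R2, 61  → R2 = 61
  SHR R2, 4  → R2 = 61 >> 4 = 61 // 2^4 = 3
Final: R2 = 3

3


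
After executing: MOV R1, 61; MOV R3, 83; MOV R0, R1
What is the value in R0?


Register state trace:
  MOV R1, 61  → R1 = 61
  MOV R3, 83  → R3 = 83
  MOV R0, R1  → R0 = 61
Final: R0 = 61

61


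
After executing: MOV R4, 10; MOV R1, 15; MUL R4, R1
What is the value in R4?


Register state trace:
  MOV R4, 10  → R4 = 10
  MOV R1, 15  → R1 = 15
  MUL R4, R1  → R4 = 10 * 15 = 150
Final: R4 = 150

150


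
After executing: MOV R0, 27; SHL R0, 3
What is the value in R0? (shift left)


Register state trace:
  MOV R0, 27  → R0 = 27
  SHL R0, 3  → R0 = 27 << 3 = 27 * 2^3 = 216
Final: R0 = 216

216


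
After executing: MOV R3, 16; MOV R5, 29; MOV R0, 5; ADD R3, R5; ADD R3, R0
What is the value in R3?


Register state trace:
  MOV R3, 16  → R3 = 16
  MOV R5, 29  → R5 = 29
  MOV R0, 5  → R0 = 5
  ADD R3, R5  → R3 = 16 + 29 = 45
  ADD R3, R0  → R3 = 45 + 5 = 50
Final: R3 = 50

50


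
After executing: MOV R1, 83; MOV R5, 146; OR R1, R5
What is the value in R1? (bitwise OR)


Register state trace:
  MOV R1, 83  → R1 = 83 (0b01010011)
  MOV R5, 146  → R5 = 146 (0b10010010)
  OR R1, R5   → R1 = 83 OR 146 = 211 (0b11010011)
Final: R1 = 211

211


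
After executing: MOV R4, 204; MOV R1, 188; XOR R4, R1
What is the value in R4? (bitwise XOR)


Register state trace:
  MOV R4, 204  → R4 = 204 (0b11001100)
  MOV R1, 188  → R1 = 188 (0b10111100)
  XOR R4, R1  → R4 = 204 XOR 188 = 112 (0b01110000)
Final: R4 = 112

112


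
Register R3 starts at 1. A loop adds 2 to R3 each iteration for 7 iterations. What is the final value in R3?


Starting value: R3 = 1
  Iter 1: R3 = 1 + 2 = 3
  Iter 2: R3 = 3 + 2 = 5
  Iter 3: R3 = 5 + 2 = 7
  Iter 4: R3 = 7 + 2 = 9
  Iter 5: R3 = 9 + 2 = 11
  Iter 6: R3 = 11 + 2 = 13
  Iter 7: R3 = 13 + 2 = 15
Final: R3 = 15

15


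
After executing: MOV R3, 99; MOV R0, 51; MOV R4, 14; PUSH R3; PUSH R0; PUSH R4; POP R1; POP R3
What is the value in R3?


Stack trace (top is rightmost):
  MOV R3, 99  → R3 = 99
  MOV R0, 51  → R0 = 51
  MOV R4, 14  → R4 = 14
  PUSH R3  → stack: [99]
  PUSH R0  → stack: [99, 51]
  PUSH R4  → stack: [99, 51, 14]
  POP R1  → R1 = 14, stack: [99, 51]
  POP R3  → R3 = 51, stack: [99]
Final: R3 = 51

51


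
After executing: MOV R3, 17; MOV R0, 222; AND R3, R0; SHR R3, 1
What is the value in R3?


Register state trace:
  MOV R3, 17  → R3 = 17 (0b00010001)
  MOV R0, 222  → R0 = 222 (0b11011110)
  AND R3, R0  → R3 = 17 AND 222 = 16 (0b00010000)
  SHR R3, 1  → R3 = 16 >> 1 = 8
Final: R3 = 8

8


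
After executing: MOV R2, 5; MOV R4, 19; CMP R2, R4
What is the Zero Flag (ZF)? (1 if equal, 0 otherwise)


Register state trace:
  MOV R2, 5  → R2 = 5
  MOV R4, 19  → R4 = 19
  CMP R2, R4  → computes 5 - 19 = -14
  Result is nonzero, so values are not equal
ZF = 0

0


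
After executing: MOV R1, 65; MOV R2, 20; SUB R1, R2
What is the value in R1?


Register state trace:
  MOV R1, 65  → R1 = 65
  MOV R2, 20  → R2 = 20
  SUB R1, R2  → R1 = 65 - 20 = 45
Final: R1 = 45

45


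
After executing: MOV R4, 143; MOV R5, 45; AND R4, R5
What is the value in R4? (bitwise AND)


Register state trace:
  MOV R4, 143  → R4 = 143 (0b10001111)
  MOV R5, 45  → R5 = 45 (0b00101101)
  AND R4, R5  → R4 = 143 AND 45 = 13 (0b00001101)
Final: R4 = 13

13


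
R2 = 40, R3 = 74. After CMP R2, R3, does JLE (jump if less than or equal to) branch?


Trace:
  R2 = 40, R3 = 74
  CMP R2, R3  → compares 40 vs 74
  JLE checks: is 40 less than or equal to 74?
  40 < 74, so condition is true
Branch taken: Yes

Yes


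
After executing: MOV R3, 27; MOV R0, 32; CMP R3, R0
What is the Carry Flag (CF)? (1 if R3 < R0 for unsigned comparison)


Register state trace:
  MOV R3, 27  → R3 = 27
  MOV R0, 32  → R0 = 32
  CMP R3, R0  → unsigned 27 - 32: borrow occurs
  27 < 32, so CF = 1
CF = 1

1


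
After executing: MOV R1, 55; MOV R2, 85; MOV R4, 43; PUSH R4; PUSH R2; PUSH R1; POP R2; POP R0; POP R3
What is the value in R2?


Stack trace (top is rightmost):
  MOV R1, 55  → R1 = 55
  MOV R2, 85  → R2 = 85
  MOV R4, 43  → R4 = 43
  PUSH R4  → stack: [43]
  PUSH R2  → stack: [43, 85]
  PUSH R1  → stack: [43, 85, 55]
  POP R2  → R2 = 55, stack: [43, 85]
  POP R0  → R0 = 85, stack: [43]
  POP R3  → R3 = 43, stack: []
Final: R2 = 55

55


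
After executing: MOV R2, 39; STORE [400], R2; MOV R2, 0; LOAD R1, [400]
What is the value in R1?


Register and memory trace:
  MOV R2, 39  → R2 = 39
  STORE [400], R2  → mem[400] = 39
  MOV R2, 0  → R2 = 0
  LOAD R1, [400]  → R1 = mem[400] = 39
Final: R1 = 39

39


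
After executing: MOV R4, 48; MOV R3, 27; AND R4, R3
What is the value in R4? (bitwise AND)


Register state trace:
  MOV R4, 48  → R4 = 48 (0b00110000)
  MOV R3, 27  → R3 = 27 (0b00011011)
  AND R4, R3  → R4 = 48 AND 27 = 16 (0b00010000)
Final: R4 = 16

16


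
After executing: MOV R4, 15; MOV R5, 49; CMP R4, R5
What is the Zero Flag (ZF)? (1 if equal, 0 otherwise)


Register state trace:
  MOV R4, 15  → R4 = 15
  MOV R5, 49  → R5 = 49
  CMP R4, R5  → computes 15 - 49 = -34
  Result is nonzero, so values are not equal
ZF = 0

0


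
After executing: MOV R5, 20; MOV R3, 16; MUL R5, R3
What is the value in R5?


Register state trace:
  MOV R5, 20  → R5 = 20
  MOV R3, 16  → R3 = 16
  MUL R5, R3  → R5 = 20 * 16 = 320
Final: R5 = 320

320


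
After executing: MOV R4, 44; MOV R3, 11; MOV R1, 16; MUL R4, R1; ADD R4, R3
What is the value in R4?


Register state trace:
  MOV R4, 44  → R4 = 44
  MOV R3, 11  → R3 = 11
  MOV R1, 16  → R1 = 16
  MUL R4, R1  → R4 = 44 * 16 = 704
  ADD R4, R3  → R4 = 704 + 11 = 715
Final: R4 = 715

715


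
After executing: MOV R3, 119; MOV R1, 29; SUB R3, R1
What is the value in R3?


Register state trace:
  MOV R3, 119  → R3 = 119
  MOV R1, 29  → R1 = 29
  SUB R3, R1  → R3 = 119 - 29 = 90
Final: R3 = 90

90


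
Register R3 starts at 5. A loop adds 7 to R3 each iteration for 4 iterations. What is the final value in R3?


Starting value: R3 = 5
  Iter 1: R3 = 5 + 7 = 12
  Iter 2: R3 = 12 + 7 = 19
  Iter 3: R3 = 19 + 7 = 26
  Iter 4: R3 = 26 + 7 = 33
Final: R3 = 33

33


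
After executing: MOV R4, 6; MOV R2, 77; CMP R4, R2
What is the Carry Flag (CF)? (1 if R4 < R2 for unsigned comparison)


Register state trace:
  MOV R4, 6  → R4 = 6
  MOV R2, 77  → R2 = 77
  CMP R4, R2  → unsigned 6 - 77: borrow occurs
  6 < 77, so CF = 1
CF = 1

1


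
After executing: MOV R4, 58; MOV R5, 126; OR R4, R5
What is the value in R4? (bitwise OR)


Register state trace:
  MOV R4, 58  → R4 = 58 (0b00111010)
  MOV R5, 126  → R5 = 126 (0b01111110)
  OR R4, R5   → R4 = 58 OR 126 = 126 (0b01111110)
Final: R4 = 126

126


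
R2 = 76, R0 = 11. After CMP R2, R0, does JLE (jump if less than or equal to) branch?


Trace:
  R2 = 76, R0 = 11
  CMP R2, R0  → compares 76 vs 11
  JLE checks: is 76 less than or equal to 11?
  76 > 11, so condition is false
Branch taken: No

No


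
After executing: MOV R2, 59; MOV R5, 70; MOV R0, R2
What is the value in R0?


Register state trace:
  MOV R2, 59  → R2 = 59
  MOV R5, 70  → R5 = 70
  MOV R0, R2  → R0 = 59
Final: R0 = 59

59


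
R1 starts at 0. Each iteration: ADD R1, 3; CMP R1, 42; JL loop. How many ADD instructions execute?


Loop trace (R1 starts at 0, target 42, step 3):
  ADD #1: R1 = 0 + 3 = 3  → 3 < 42, loop
  ADD #2: R1 = 3 + 3 = 6  → 6 < 42, loop
  ADD #3: R1 = 6 + 3 = 9  → 9 < 42, loop
  ADD #4: R1 = 9 + 3 = 12  → 12 < 42, loop
  ADD #5: R1 = 12 + 3 = 15  → 15 < 42, loop
  ADD #6: R1 = 15 + 3 = 18  → 18 < 42, loop
  ADD #7: R1 = 18 + 3 = 21  → 21 < 42, loop
  ADD #8: R1 = 21 + 3 = 24  → 24 < 42, loop
  ADD #9: R1 = 24 + 3 = 27  → 27 < 42, loop
  ADD #10: R1 = 27 + 3 = 30  → 30 < 42, loop
  ADD #11: R1 = 30 + 3 = 33  → 33 < 42, loop
  ADD #12: R1 = 33 + 3 = 36  → 36 < 42, loop
  ADD #13: R1 = 36 + 3 = 39  → 39 < 42, loop
  ADD #14: R1 = 39 + 3 = 42  → 42 >= 42, exit
Total ADD instructions: 14

14


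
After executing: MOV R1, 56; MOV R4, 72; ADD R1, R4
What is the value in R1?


Register state trace:
  MOV R1, 56  → R1 = 56
  MOV R4, 72  → R4 = 72
  ADD R1, R4  → R1 = 56 + 72 = 128
Final: R1 = 128

128


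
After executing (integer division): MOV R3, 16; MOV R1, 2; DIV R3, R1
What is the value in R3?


Register state trace:
  MOV R3, 16  → R3 = 16
  MOV R1, 2  → R1 = 2
  DIV R3, R1  → R3 = 16 // 2 = 8
Final: R3 = 8

8


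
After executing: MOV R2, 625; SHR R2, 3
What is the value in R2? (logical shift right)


Register state trace:
  MOV R2, 625  → R2 = 625
  SHR R2, 3  → R2 = 625 >> 3 = 625 // 2^3 = 78
Final: R2 = 78

78


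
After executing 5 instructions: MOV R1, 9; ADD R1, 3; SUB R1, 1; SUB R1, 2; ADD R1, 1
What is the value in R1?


Register state trace:
  MOV R1, 9  → R1 = 9
  ADD R1, 3  → R1 = 9 + 3 = 12
  SUB R1, 1  → R1 = 12 - 1 = 11
  SUB R1, 2  → R1 = 11 - 2 = 9
  ADD R1, 1  → R1 = 9 + 1 = 10
Final: R1 = 10

10


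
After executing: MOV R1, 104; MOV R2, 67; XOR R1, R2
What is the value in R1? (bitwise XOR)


Register state trace:
  MOV R1, 104  → R1 = 104 (0b01101000)
  MOV R2, 67  → R2 = 67 (0b01000011)
  XOR R1, R2  → R1 = 104 XOR 67 = 43 (0b00101011)
Final: R1 = 43

43


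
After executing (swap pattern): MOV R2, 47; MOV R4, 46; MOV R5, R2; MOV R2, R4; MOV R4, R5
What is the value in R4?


Register state trace (swap pattern):
  MOV R2, 47  → R2 = 47
  MOV R4, 46  → R4 = 46
  MOV R5, R2  → R5 = 47  (save R2)
  MOV R2, R4  → R2 = 46  (R2 gets R4's value)
  MOV R4, R5  → R4 = 47  (R4 gets saved value)
Final: R4 = 47

47


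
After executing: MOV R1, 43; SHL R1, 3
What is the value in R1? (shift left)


Register state trace:
  MOV R1, 43  → R1 = 43
  SHL R1, 3  → R1 = 43 << 3 = 43 * 2^3 = 344
Final: R1 = 344

344


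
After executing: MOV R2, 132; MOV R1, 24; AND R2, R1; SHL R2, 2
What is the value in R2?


Register state trace:
  MOV R2, 132  → R2 = 132 (0b10000100)
  MOV R1, 24  → R1 = 24 (0b00011000)
  AND R2, R1  → R2 = 132 AND 24 = 0 (0b00000000)
  SHL R2, 2  → R2 = 0 << 2 = 0
Final: R2 = 0

0


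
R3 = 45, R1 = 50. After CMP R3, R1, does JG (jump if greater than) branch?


Trace:
  R3 = 45, R1 = 50
  CMP R3, R1  → compares 45 vs 50
  JG checks: is 45 greater than 50?
  45 < 50, so condition is false
Branch taken: No

No


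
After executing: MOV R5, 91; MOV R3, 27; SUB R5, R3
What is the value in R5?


Register state trace:
  MOV R5, 91  → R5 = 91
  MOV R3, 27  → R3 = 27
  SUB R5, R3  → R5 = 91 - 27 = 64
Final: R5 = 64

64


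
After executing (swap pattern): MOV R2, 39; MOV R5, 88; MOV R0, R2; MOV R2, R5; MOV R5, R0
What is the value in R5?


Register state trace (swap pattern):
  MOV R2, 39  → R2 = 39
  MOV R5, 88  → R5 = 88
  MOV R0, R2  → R0 = 39  (save R2)
  MOV R2, R5  → R2 = 88  (R2 gets R5's value)
  MOV R5, R0  → R5 = 39  (R5 gets saved value)
Final: R5 = 39

39


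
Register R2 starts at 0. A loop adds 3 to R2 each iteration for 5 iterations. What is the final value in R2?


Starting value: R2 = 0
  Iter 1: R2 = 0 + 3 = 3
  Iter 2: R2 = 3 + 3 = 6
  Iter 3: R2 = 6 + 3 = 9
  Iter 4: R2 = 9 + 3 = 12
  Iter 5: R2 = 12 + 3 = 15
Final: R2 = 15

15


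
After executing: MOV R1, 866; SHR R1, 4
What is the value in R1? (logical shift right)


Register state trace:
  MOV R1, 866  → R1 = 866
  SHR R1, 4  → R1 = 866 >> 4 = 866 // 2^4 = 54
Final: R1 = 54

54


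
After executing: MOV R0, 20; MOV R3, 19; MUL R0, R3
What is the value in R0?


Register state trace:
  MOV R0, 20  → R0 = 20
  MOV R3, 19  → R3 = 19
  MUL R0, R3  → R0 = 20 * 19 = 380
Final: R0 = 380

380


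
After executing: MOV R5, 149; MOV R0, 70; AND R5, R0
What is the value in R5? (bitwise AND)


Register state trace:
  MOV R5, 149  → R5 = 149 (0b10010101)
  MOV R0, 70  → R0 = 70 (0b01000110)
  AND R5, R0  → R5 = 149 AND 70 = 4 (0b00000100)
Final: R5 = 4

4


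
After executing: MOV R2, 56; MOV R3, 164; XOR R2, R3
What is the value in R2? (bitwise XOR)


Register state trace:
  MOV R2, 56  → R2 = 56 (0b00111000)
  MOV R3, 164  → R3 = 164 (0b10100100)
  XOR R2, R3  → R2 = 56 XOR 164 = 156 (0b10011100)
Final: R2 = 156

156


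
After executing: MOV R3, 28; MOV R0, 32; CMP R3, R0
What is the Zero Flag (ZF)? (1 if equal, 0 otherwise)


Register state trace:
  MOV R3, 28  → R3 = 28
  MOV R0, 32  → R0 = 32
  CMP R3, R0  → computes 28 - 32 = -4
  Result is nonzero, so values are not equal
ZF = 0

0


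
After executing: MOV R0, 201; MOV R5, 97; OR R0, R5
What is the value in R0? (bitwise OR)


Register state trace:
  MOV R0, 201  → R0 = 201 (0b11001001)
  MOV R5, 97  → R5 = 97 (0b01100001)
  OR R0, R5   → R0 = 201 OR 97 = 233 (0b11101001)
Final: R0 = 233

233


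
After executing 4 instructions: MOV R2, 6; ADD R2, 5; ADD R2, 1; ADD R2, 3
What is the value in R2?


Register state trace:
  MOV R2, 6  → R2 = 6
  ADD R2, 5  → R2 = 6 + 5 = 11
  ADD R2, 1  → R2 = 11 + 1 = 12
  ADD R2, 3  → R2 = 12 + 3 = 15
Final: R2 = 15

15


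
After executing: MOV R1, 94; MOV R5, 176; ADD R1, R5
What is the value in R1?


Register state trace:
  MOV R1, 94  → R1 = 94
  MOV R5, 176  → R5 = 176
  ADD R1, R5  → R1 = 94 + 176 = 270
Final: R1 = 270

270


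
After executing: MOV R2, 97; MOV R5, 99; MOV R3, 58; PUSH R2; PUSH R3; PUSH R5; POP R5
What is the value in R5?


Stack trace (top is rightmost):
  MOV R2, 97  → R2 = 97
  MOV R5, 99  → R5 = 99
  MOV R3, 58  → R3 = 58
  PUSH R2  → stack: [97]
  PUSH R3  → stack: [97, 58]
  PUSH R5  → stack: [97, 58, 99]
  POP R5  → R5 = 99, stack: [97, 58]
Final: R5 = 99

99


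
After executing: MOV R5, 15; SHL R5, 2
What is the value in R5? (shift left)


Register state trace:
  MOV R5, 15  → R5 = 15
  SHL R5, 2  → R5 = 15 << 2 = 15 * 2^2 = 60
Final: R5 = 60

60


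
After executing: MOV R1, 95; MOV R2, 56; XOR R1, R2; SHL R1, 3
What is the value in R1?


Register state trace:
  MOV R1, 95  → R1 = 95 (0b01011111)
  MOV R2, 56  → R2 = 56 (0b00111000)
  XOR R1, R2  → R1 = 95 XOR 56 = 103 (0b01100111)
  SHL R1, 3  → R1 = 103 << 3 = 824
Final: R1 = 824

824


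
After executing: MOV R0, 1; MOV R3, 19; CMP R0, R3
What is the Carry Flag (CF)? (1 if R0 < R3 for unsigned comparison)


Register state trace:
  MOV R0, 1  → R0 = 1
  MOV R3, 19  → R3 = 19
  CMP R0, R3  → unsigned 1 - 19: borrow occurs
  1 < 19, so CF = 1
CF = 1

1


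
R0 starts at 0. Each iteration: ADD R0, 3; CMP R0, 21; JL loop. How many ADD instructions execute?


Loop trace (R0 starts at 0, target 21, step 3):
  ADD #1: R0 = 0 + 3 = 3  → 3 < 21, loop
  ADD #2: R0 = 3 + 3 = 6  → 6 < 21, loop
  ADD #3: R0 = 6 + 3 = 9  → 9 < 21, loop
  ADD #4: R0 = 9 + 3 = 12  → 12 < 21, loop
  ADD #5: R0 = 12 + 3 = 15  → 15 < 21, loop
  ADD #6: R0 = 15 + 3 = 18  → 18 < 21, loop
  ADD #7: R0 = 18 + 3 = 21  → 21 >= 21, exit
Total ADD instructions: 7

7


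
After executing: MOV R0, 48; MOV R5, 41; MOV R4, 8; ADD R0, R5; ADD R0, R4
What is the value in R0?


Register state trace:
  MOV R0, 48  → R0 = 48
  MOV R5, 41  → R5 = 41
  MOV R4, 8  → R4 = 8
  ADD R0, R5  → R0 = 48 + 41 = 89
  ADD R0, R4  → R0 = 89 + 8 = 97
Final: R0 = 97

97


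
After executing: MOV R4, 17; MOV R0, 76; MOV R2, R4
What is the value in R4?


Register state trace:
  MOV R4, 17  → R4 = 17
  MOV R0, 76  → R0 = 76
  MOV R2, R4  → R2 = 17
Final: R4 = 17

17


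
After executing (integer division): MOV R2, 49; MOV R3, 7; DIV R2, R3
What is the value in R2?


Register state trace:
  MOV R2, 49  → R2 = 49
  MOV R3, 7  → R3 = 7
  DIV R2, R3  → R2 = 49 // 7 = 7
Final: R2 = 7

7


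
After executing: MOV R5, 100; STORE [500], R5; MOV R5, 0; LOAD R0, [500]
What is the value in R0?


Register and memory trace:
  MOV R5, 100  → R5 = 100
  STORE [500], R5  → mem[500] = 100
  MOV R5, 0  → R5 = 0
  LOAD R0, [500]  → R0 = mem[500] = 100
Final: R0 = 100

100


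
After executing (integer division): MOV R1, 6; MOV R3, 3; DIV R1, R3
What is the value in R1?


Register state trace:
  MOV R1, 6  → R1 = 6
  MOV R3, 3  → R3 = 3
  DIV R1, R3  → R1 = 6 // 3 = 2
Final: R1 = 2

2


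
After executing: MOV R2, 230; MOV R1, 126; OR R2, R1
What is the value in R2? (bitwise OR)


Register state trace:
  MOV R2, 230  → R2 = 230 (0b11100110)
  MOV R1, 126  → R1 = 126 (0b01111110)
  OR R2, R1   → R2 = 230 OR 126 = 254 (0b11111110)
Final: R2 = 254

254


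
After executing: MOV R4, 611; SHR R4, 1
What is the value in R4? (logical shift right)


Register state trace:
  MOV R4, 611  → R4 = 611
  SHR R4, 1  → R4 = 611 >> 1 = 611 // 2^1 = 305
Final: R4 = 305

305


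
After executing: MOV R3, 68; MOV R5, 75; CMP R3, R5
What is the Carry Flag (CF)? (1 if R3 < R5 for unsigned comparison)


Register state trace:
  MOV R3, 68  → R3 = 68
  MOV R5, 75  → R5 = 75
  CMP R3, R5  → unsigned 68 - 75: borrow occurs
  68 < 75, so CF = 1
CF = 1

1


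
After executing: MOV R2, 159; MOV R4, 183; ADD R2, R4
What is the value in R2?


Register state trace:
  MOV R2, 159  → R2 = 159
  MOV R4, 183  → R4 = 183
  ADD R2, R4  → R2 = 159 + 183 = 342
Final: R2 = 342

342


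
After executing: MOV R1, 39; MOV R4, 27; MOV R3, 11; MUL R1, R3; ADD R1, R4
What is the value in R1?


Register state trace:
  MOV R1, 39  → R1 = 39
  MOV R4, 27  → R4 = 27
  MOV R3, 11  → R3 = 11
  MUL R1, R3  → R1 = 39 * 11 = 429
  ADD R1, R4  → R1 = 429 + 27 = 456
Final: R1 = 456

456


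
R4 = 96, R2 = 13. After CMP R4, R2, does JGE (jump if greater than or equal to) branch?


Trace:
  R4 = 96, R2 = 13
  CMP R4, R2  → compares 96 vs 13
  JGE checks: is 96 greater than or equal to 13?
  96 > 13, so condition is true
Branch taken: Yes

Yes


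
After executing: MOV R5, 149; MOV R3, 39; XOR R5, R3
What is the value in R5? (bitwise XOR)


Register state trace:
  MOV R5, 149  → R5 = 149 (0b10010101)
  MOV R3, 39  → R3 = 39 (0b00100111)
  XOR R5, R3  → R5 = 149 XOR 39 = 178 (0b10110010)
Final: R5 = 178

178


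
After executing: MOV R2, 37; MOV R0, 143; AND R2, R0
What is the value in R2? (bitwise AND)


Register state trace:
  MOV R2, 37  → R2 = 37 (0b00100101)
  MOV R0, 143  → R0 = 143 (0b10001111)
  AND R2, R0  → R2 = 37 AND 143 = 5 (0b00000101)
Final: R2 = 5

5


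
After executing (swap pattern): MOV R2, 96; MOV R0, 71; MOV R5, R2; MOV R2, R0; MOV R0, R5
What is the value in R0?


Register state trace (swap pattern):
  MOV R2, 96  → R2 = 96
  MOV R0, 71  → R0 = 71
  MOV R5, R2  → R5 = 96  (save R2)
  MOV R2, R0  → R2 = 71  (R2 gets R0's value)
  MOV R0, R5  → R0 = 96  (R0 gets saved value)
Final: R0 = 96

96


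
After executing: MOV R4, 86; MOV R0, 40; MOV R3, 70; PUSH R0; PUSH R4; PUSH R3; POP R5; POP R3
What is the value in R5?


Stack trace (top is rightmost):
  MOV R4, 86  → R4 = 86
  MOV R0, 40  → R0 = 40
  MOV R3, 70  → R3 = 70
  PUSH R0  → stack: [40]
  PUSH R4  → stack: [40, 86]
  PUSH R3  → stack: [40, 86, 70]
  POP R5  → R5 = 70, stack: [40, 86]
  POP R3  → R3 = 86, stack: [40]
Final: R5 = 70

70


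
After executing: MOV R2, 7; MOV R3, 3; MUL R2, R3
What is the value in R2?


Register state trace:
  MOV R2, 7  → R2 = 7
  MOV R3, 3  → R3 = 3
  MUL R2, R3  → R2 = 7 * 3 = 21
Final: R2 = 21

21


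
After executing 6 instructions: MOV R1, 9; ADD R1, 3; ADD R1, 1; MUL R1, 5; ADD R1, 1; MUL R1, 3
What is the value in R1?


Register state trace:
  MOV R1, 9  → R1 = 9
  ADD R1, 3  → R1 = 9 + 3 = 12
  ADD R1, 1  → R1 = 12 + 1 = 13
  MUL R1, 5  → R1 = 13 * 5 = 65
  ADD R1, 1  → R1 = 65 + 1 = 66
  MUL R1, 3  → R1 = 66 * 3 = 198
Final: R1 = 198

198


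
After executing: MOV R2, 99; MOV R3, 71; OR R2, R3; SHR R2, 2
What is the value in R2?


Register state trace:
  MOV R2, 99  → R2 = 99 (0b01100011)
  MOV R3, 71  → R3 = 71 (0b01000111)
  OR R2, R3  → R2 = 99 OR 71 = 103 (0b01100111)
  SHR R2, 2  → R2 = 103 >> 2 = 25
Final: R2 = 25

25


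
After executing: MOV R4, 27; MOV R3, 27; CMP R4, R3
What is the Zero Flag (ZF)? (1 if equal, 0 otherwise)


Register state trace:
  MOV R4, 27  → R4 = 27
  MOV R3, 27  → R3 = 27
  CMP R4, R3  → computes 27 - 27 = 0
  Result is zero, so values are equal
ZF = 1

1


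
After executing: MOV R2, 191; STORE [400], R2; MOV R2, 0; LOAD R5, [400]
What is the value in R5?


Register and memory trace:
  MOV R2, 191  → R2 = 191
  STORE [400], R2  → mem[400] = 191
  MOV R2, 0  → R2 = 0
  LOAD R5, [400]  → R5 = mem[400] = 191
Final: R5 = 191

191


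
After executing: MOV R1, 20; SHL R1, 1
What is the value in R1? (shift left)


Register state trace:
  MOV R1, 20  → R1 = 20
  SHL R1, 1  → R1 = 20 << 1 = 20 * 2^1 = 40
Final: R1 = 40

40


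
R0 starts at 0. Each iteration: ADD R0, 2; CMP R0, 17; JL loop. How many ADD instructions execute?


Loop trace (R0 starts at 0, target 17, step 2):
  ADD #1: R0 = 0 + 2 = 2  → 2 < 17, loop
  ADD #2: R0 = 2 + 2 = 4  → 4 < 17, loop
  ADD #3: R0 = 4 + 2 = 6  → 6 < 17, loop
  ADD #4: R0 = 6 + 2 = 8  → 8 < 17, loop
  ADD #5: R0 = 8 + 2 = 10  → 10 < 17, loop
  ADD #6: R0 = 10 + 2 = 12  → 12 < 17, loop
  ADD #7: R0 = 12 + 2 = 14  → 14 < 17, loop
  ADD #8: R0 = 14 + 2 = 16  → 16 < 17, loop
  ADD #9: R0 = 16 + 2 = 18  → 18 >= 17, exit
Total ADD instructions: 9

9


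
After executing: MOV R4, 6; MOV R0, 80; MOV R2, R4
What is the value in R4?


Register state trace:
  MOV R4, 6  → R4 = 6
  MOV R0, 80  → R0 = 80
  MOV R2, R4  → R2 = 6
Final: R4 = 6

6


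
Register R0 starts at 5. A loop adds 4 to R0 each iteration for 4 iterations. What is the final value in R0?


Starting value: R0 = 5
  Iter 1: R0 = 5 + 4 = 9
  Iter 2: R0 = 9 + 4 = 13
  Iter 3: R0 = 13 + 4 = 17
  Iter 4: R0 = 17 + 4 = 21
Final: R0 = 21

21


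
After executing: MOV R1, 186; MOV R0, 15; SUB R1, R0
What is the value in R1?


Register state trace:
  MOV R1, 186  → R1 = 186
  MOV R0, 15  → R0 = 15
  SUB R1, R0  → R1 = 186 - 15 = 171
Final: R1 = 171

171


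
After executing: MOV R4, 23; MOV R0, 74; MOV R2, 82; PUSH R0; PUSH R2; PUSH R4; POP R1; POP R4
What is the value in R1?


Stack trace (top is rightmost):
  MOV R4, 23  → R4 = 23
  MOV R0, 74  → R0 = 74
  MOV R2, 82  → R2 = 82
  PUSH R0  → stack: [74]
  PUSH R2  → stack: [74, 82]
  PUSH R4  → stack: [74, 82, 23]
  POP R1  → R1 = 23, stack: [74, 82]
  POP R4  → R4 = 82, stack: [74]
Final: R1 = 23

23


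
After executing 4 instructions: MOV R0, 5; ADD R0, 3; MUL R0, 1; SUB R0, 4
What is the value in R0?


Register state trace:
  MOV R0, 5  → R0 = 5
  ADD R0, 3  → R0 = 5 + 3 = 8
  MUL R0, 1  → R0 = 8 * 1 = 8
  SUB R0, 4  → R0 = 8 - 4 = 4
Final: R0 = 4

4


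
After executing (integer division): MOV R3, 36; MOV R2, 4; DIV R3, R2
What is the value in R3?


Register state trace:
  MOV R3, 36  → R3 = 36
  MOV R2, 4  → R2 = 4
  DIV R3, R2  → R3 = 36 // 4 = 9
Final: R3 = 9

9


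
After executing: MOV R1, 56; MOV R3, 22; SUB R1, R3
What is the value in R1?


Register state trace:
  MOV R1, 56  → R1 = 56
  MOV R3, 22  → R3 = 22
  SUB R1, R3  → R1 = 56 - 22 = 34
Final: R1 = 34

34


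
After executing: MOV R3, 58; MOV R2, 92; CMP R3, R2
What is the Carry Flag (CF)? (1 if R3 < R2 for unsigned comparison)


Register state trace:
  MOV R3, 58  → R3 = 58
  MOV R2, 92  → R2 = 92
  CMP R3, R2  → unsigned 58 - 92: borrow occurs
  58 < 92, so CF = 1
CF = 1

1


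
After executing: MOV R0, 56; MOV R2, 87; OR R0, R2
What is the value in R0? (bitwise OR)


Register state trace:
  MOV R0, 56  → R0 = 56 (0b00111000)
  MOV R2, 87  → R2 = 87 (0b01010111)
  OR R0, R2   → R0 = 56 OR 87 = 127 (0b01111111)
Final: R0 = 127

127


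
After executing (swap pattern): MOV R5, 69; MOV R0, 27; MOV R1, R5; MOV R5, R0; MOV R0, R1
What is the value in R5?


Register state trace (swap pattern):
  MOV R5, 69  → R5 = 69
  MOV R0, 27  → R0 = 27
  MOV R1, R5  → R1 = 69  (save R5)
  MOV R5, R0  → R5 = 27  (R5 gets R0's value)
  MOV R0, R1  → R0 = 69  (R0 gets saved value)
Final: R5 = 27

27


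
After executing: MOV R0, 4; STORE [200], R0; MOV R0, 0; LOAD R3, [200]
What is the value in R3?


Register and memory trace:
  MOV R0, 4  → R0 = 4
  STORE [200], R0  → mem[200] = 4
  MOV R0, 0  → R0 = 0
  LOAD R3, [200]  → R3 = mem[200] = 4
Final: R3 = 4

4


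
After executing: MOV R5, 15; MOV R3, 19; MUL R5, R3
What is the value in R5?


Register state trace:
  MOV R5, 15  → R5 = 15
  MOV R3, 19  → R3 = 19
  MUL R5, R3  → R5 = 15 * 19 = 285
Final: R5 = 285

285


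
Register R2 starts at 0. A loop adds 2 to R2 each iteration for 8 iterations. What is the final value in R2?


Starting value: R2 = 0
  Iter 1: R2 = 0 + 2 = 2
  Iter 2: R2 = 2 + 2 = 4
  Iter 3: R2 = 4 + 2 = 6
  Iter 4: R2 = 6 + 2 = 8
  Iter 5: R2 = 8 + 2 = 10
  Iter 6: R2 = 10 + 2 = 12
  Iter 7: R2 = 12 + 2 = 14
  Iter 8: R2 = 14 + 2 = 16
Final: R2 = 16

16


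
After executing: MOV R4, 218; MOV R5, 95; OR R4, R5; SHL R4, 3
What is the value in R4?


Register state trace:
  MOV R4, 218  → R4 = 218 (0b11011010)
  MOV R5, 95  → R5 = 95 (0b01011111)
  OR R4, R5  → R4 = 218 OR 95 = 223 (0b11011111)
  SHL R4, 3  → R4 = 223 << 3 = 1784
Final: R4 = 1784

1784


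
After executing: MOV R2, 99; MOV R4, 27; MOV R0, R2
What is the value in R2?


Register state trace:
  MOV R2, 99  → R2 = 99
  MOV R4, 27  → R4 = 27
  MOV R0, R2  → R0 = 99
Final: R2 = 99

99


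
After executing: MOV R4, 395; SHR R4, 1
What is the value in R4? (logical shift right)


Register state trace:
  MOV R4, 395  → R4 = 395
  SHR R4, 1  → R4 = 395 >> 1 = 395 // 2^1 = 197
Final: R4 = 197

197


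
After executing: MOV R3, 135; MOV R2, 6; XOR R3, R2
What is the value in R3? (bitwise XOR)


Register state trace:
  MOV R3, 135  → R3 = 135 (0b10000111)
  MOV R2, 6  → R2 = 6 (0b00000110)
  XOR R3, R2  → R3 = 135 XOR 6 = 129 (0b10000001)
Final: R3 = 129

129


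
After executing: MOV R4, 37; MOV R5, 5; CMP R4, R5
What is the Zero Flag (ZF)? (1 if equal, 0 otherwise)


Register state trace:
  MOV R4, 37  → R4 = 37
  MOV R5, 5  → R5 = 5
  CMP R4, R5  → computes 37 - 5 = 32
  Result is nonzero, so values are not equal
ZF = 0

0


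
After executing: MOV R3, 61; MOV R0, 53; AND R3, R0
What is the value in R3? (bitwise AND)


Register state trace:
  MOV R3, 61  → R3 = 61 (0b00111101)
  MOV R0, 53  → R0 = 53 (0b00110101)
  AND R3, R0  → R3 = 61 AND 53 = 53 (0b00110101)
Final: R3 = 53

53


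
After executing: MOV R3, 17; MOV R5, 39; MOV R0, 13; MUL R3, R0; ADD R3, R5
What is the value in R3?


Register state trace:
  MOV R3, 17  → R3 = 17
  MOV R5, 39  → R5 = 39
  MOV R0, 13  → R0 = 13
  MUL R3, R0  → R3 = 17 * 13 = 221
  ADD R3, R5  → R3 = 221 + 39 = 260
Final: R3 = 260

260


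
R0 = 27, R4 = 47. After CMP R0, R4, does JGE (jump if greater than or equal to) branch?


Trace:
  R0 = 27, R4 = 47
  CMP R0, R4  → compares 27 vs 47
  JGE checks: is 27 greater than or equal to 47?
  27 < 47, so condition is false
Branch taken: No

No


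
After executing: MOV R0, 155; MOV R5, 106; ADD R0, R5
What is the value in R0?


Register state trace:
  MOV R0, 155  → R0 = 155
  MOV R5, 106  → R5 = 106
  ADD R0, R5  → R0 = 155 + 106 = 261
Final: R0 = 261

261


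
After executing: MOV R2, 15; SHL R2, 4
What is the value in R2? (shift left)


Register state trace:
  MOV R2, 15  → R2 = 15
  SHL R2, 4  → R2 = 15 << 4 = 15 * 2^4 = 240
Final: R2 = 240

240


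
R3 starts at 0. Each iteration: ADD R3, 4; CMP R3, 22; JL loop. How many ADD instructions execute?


Loop trace (R3 starts at 0, target 22, step 4):
  ADD #1: R3 = 0 + 4 = 4  → 4 < 22, loop
  ADD #2: R3 = 4 + 4 = 8  → 8 < 22, loop
  ADD #3: R3 = 8 + 4 = 12  → 12 < 22, loop
  ADD #4: R3 = 12 + 4 = 16  → 16 < 22, loop
  ADD #5: R3 = 16 + 4 = 20  → 20 < 22, loop
  ADD #6: R3 = 20 + 4 = 24  → 24 >= 22, exit
Total ADD instructions: 6

6


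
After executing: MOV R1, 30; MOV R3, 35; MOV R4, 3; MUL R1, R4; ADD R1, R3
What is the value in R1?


Register state trace:
  MOV R1, 30  → R1 = 30
  MOV R3, 35  → R3 = 35
  MOV R4, 3  → R4 = 3
  MUL R1, R4  → R1 = 30 * 3 = 90
  ADD R1, R3  → R1 = 90 + 35 = 125
Final: R1 = 125

125


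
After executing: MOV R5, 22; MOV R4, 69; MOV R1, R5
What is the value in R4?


Register state trace:
  MOV R5, 22  → R5 = 22
  MOV R4, 69  → R4 = 69
  MOV R1, R5  → R1 = 22
Final: R4 = 69

69


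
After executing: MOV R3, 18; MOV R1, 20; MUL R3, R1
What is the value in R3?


Register state trace:
  MOV R3, 18  → R3 = 18
  MOV R1, 20  → R1 = 20
  MUL R3, R1  → R3 = 18 * 20 = 360
Final: R3 = 360

360


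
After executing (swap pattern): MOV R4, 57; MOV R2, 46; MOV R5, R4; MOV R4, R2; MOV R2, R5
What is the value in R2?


Register state trace (swap pattern):
  MOV R4, 57  → R4 = 57
  MOV R2, 46  → R2 = 46
  MOV R5, R4  → R5 = 57  (save R4)
  MOV R4, R2  → R4 = 46  (R4 gets R2's value)
  MOV R2, R5  → R2 = 57  (R2 gets saved value)
Final: R2 = 57

57


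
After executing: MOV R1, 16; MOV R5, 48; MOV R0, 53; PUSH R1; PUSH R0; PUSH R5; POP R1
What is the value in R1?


Stack trace (top is rightmost):
  MOV R1, 16  → R1 = 16
  MOV R5, 48  → R5 = 48
  MOV R0, 53  → R0 = 53
  PUSH R1  → stack: [16]
  PUSH R0  → stack: [16, 53]
  PUSH R5  → stack: [16, 53, 48]
  POP R1  → R1 = 48, stack: [16, 53]
Final: R1 = 48

48


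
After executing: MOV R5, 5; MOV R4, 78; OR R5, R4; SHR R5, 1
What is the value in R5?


Register state trace:
  MOV R5, 5  → R5 = 5 (0b00000101)
  MOV R4, 78  → R4 = 78 (0b01001110)
  OR R5, R4  → R5 = 5 OR 78 = 79 (0b01001111)
  SHR R5, 1  → R5 = 79 >> 1 = 39
Final: R5 = 39

39


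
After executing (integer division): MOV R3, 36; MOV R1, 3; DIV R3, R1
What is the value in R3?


Register state trace:
  MOV R3, 36  → R3 = 36
  MOV R1, 3  → R1 = 3
  DIV R3, R1  → R3 = 36 // 3 = 12
Final: R3 = 12

12


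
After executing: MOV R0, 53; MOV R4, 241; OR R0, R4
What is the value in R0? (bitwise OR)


Register state trace:
  MOV R0, 53  → R0 = 53 (0b00110101)
  MOV R4, 241  → R4 = 241 (0b11110001)
  OR R0, R4   → R0 = 53 OR 241 = 245 (0b11110101)
Final: R0 = 245

245


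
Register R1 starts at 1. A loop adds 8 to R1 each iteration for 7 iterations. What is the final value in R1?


Starting value: R1 = 1
  Iter 1: R1 = 1 + 8 = 9
  Iter 2: R1 = 9 + 8 = 17
  Iter 3: R1 = 17 + 8 = 25
  Iter 4: R1 = 25 + 8 = 33
  Iter 5: R1 = 33 + 8 = 41
  Iter 6: R1 = 41 + 8 = 49
  Iter 7: R1 = 49 + 8 = 57
Final: R1 = 57

57


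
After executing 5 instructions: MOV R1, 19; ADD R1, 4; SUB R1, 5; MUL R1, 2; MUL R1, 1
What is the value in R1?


Register state trace:
  MOV R1, 19  → R1 = 19
  ADD R1, 4  → R1 = 19 + 4 = 23
  SUB R1, 5  → R1 = 23 - 5 = 18
  MUL R1, 2  → R1 = 18 * 2 = 36
  MUL R1, 1  → R1 = 36 * 1 = 36
Final: R1 = 36

36


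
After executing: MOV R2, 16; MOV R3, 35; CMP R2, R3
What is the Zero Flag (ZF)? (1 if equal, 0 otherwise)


Register state trace:
  MOV R2, 16  → R2 = 16
  MOV R3, 35  → R3 = 35
  CMP R2, R3  → computes 16 - 35 = -19
  Result is nonzero, so values are not equal
ZF = 0

0


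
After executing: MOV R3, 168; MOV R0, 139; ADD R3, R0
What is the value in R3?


Register state trace:
  MOV R3, 168  → R3 = 168
  MOV R0, 139  → R0 = 139
  ADD R3, R0  → R3 = 168 + 139 = 307
Final: R3 = 307

307


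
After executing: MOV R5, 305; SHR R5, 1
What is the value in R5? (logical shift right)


Register state trace:
  MOV R5, 305  → R5 = 305
  SHR R5, 1  → R5 = 305 >> 1 = 305 // 2^1 = 152
Final: R5 = 152

152


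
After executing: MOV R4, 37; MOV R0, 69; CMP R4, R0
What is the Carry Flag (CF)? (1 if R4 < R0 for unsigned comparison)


Register state trace:
  MOV R4, 37  → R4 = 37
  MOV R0, 69  → R0 = 69
  CMP R4, R0  → unsigned 37 - 69: borrow occurs
  37 < 69, so CF = 1
CF = 1

1


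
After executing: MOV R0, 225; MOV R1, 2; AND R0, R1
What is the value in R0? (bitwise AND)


Register state trace:
  MOV R0, 225  → R0 = 225 (0b11100001)
  MOV R1, 2  → R1 = 2 (0b00000010)
  AND R0, R1  → R0 = 225 AND 2 = 0 (0b00000000)
Final: R0 = 0

0


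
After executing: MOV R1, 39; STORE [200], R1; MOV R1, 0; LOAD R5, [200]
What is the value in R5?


Register and memory trace:
  MOV R1, 39  → R1 = 39
  STORE [200], R1  → mem[200] = 39
  MOV R1, 0  → R1 = 0
  LOAD R5, [200]  → R5 = mem[200] = 39
Final: R5 = 39

39


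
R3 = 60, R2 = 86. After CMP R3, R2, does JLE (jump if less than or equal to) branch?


Trace:
  R3 = 60, R2 = 86
  CMP R3, R2  → compares 60 vs 86
  JLE checks: is 60 less than or equal to 86?
  60 < 86, so condition is true
Branch taken: Yes

Yes


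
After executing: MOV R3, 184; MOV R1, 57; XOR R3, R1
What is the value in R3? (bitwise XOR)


Register state trace:
  MOV R3, 184  → R3 = 184 (0b10111000)
  MOV R1, 57  → R1 = 57 (0b00111001)
  XOR R3, R1  → R3 = 184 XOR 57 = 129 (0b10000001)
Final: R3 = 129

129


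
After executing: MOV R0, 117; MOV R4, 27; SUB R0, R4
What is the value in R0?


Register state trace:
  MOV R0, 117  → R0 = 117
  MOV R4, 27  → R4 = 27
  SUB R0, R4  → R0 = 117 - 27 = 90
Final: R0 = 90

90


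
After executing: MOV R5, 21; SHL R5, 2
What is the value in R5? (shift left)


Register state trace:
  MOV R5, 21  → R5 = 21
  SHL R5, 2  → R5 = 21 << 2 = 21 * 2^2 = 84
Final: R5 = 84

84


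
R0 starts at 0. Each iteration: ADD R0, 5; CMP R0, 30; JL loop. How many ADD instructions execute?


Loop trace (R0 starts at 0, target 30, step 5):
  ADD #1: R0 = 0 + 5 = 5  → 5 < 30, loop
  ADD #2: R0 = 5 + 5 = 10  → 10 < 30, loop
  ADD #3: R0 = 10 + 5 = 15  → 15 < 30, loop
  ADD #4: R0 = 15 + 5 = 20  → 20 < 30, loop
  ADD #5: R0 = 20 + 5 = 25  → 25 < 30, loop
  ADD #6: R0 = 25 + 5 = 30  → 30 >= 30, exit
Total ADD instructions: 6

6


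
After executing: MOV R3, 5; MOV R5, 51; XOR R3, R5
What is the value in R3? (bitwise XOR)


Register state trace:
  MOV R3, 5  → R3 = 5 (0b00000101)
  MOV R5, 51  → R5 = 51 (0b00110011)
  XOR R3, R5  → R3 = 5 XOR 51 = 54 (0b00110110)
Final: R3 = 54

54


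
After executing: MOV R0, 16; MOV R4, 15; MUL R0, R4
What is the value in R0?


Register state trace:
  MOV R0, 16  → R0 = 16
  MOV R4, 15  → R4 = 15
  MUL R0, R4  → R0 = 16 * 15 = 240
Final: R0 = 240

240


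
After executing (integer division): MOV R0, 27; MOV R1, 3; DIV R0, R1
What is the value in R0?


Register state trace:
  MOV R0, 27  → R0 = 27
  MOV R1, 3  → R1 = 3
  DIV R0, R1  → R0 = 27 // 3 = 9
Final: R0 = 9

9


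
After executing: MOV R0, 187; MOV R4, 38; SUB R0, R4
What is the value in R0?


Register state trace:
  MOV R0, 187  → R0 = 187
  MOV R4, 38  → R4 = 38
  SUB R0, R4  → R0 = 187 - 38 = 149
Final: R0 = 149

149


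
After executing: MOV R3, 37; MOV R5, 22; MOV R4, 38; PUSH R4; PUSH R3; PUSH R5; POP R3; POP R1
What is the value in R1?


Stack trace (top is rightmost):
  MOV R3, 37  → R3 = 37
  MOV R5, 22  → R5 = 22
  MOV R4, 38  → R4 = 38
  PUSH R4  → stack: [38]
  PUSH R3  → stack: [38, 37]
  PUSH R5  → stack: [38, 37, 22]
  POP R3  → R3 = 22, stack: [38, 37]
  POP R1  → R1 = 37, stack: [38]
Final: R1 = 37

37
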